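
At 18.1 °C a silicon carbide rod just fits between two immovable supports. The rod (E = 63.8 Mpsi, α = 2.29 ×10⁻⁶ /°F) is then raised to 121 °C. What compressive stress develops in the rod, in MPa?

E = 63.8 Mpsi = 439.9 GPa.
α = 2.29×10⁻⁶/°F × 9/5 = 4.12×10⁻⁶/K.
ΔT = 102.9 K. Constrained thermal stress σ = E·α·ΔT = 439.9×10³ MPa × 4.12×10⁻⁶ × 102.9 = 187 MPa (compressive).

187 MPa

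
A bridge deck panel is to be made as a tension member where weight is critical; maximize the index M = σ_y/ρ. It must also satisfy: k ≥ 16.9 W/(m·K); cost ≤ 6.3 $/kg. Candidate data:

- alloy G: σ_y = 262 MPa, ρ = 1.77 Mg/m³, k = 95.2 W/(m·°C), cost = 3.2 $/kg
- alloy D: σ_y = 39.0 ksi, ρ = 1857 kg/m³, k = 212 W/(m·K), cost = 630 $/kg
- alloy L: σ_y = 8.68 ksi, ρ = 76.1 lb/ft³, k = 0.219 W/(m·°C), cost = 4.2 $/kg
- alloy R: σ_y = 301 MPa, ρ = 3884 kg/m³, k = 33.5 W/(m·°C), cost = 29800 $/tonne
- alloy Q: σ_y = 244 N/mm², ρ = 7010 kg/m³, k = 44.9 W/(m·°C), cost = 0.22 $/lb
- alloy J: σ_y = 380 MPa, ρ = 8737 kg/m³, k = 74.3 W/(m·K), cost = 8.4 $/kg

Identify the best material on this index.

Screen on constraints: k ≥ 16.9 W/(m·K); cost ≤ 6.3 $/kg. Survivors: alloy G, alloy Q.
Putting every candidate on a common basis:
  alloy G: σ_y = 262.0 MPa, ρ = 1770 kg/m³
  alloy Q: σ_y = 244.0 MPa, ρ = 7010 kg/m³
  alloy G: M = 148 kN·m/kg
  alloy Q: M = 34.8 kN·m/kg
Alloy G ranks first.

alloy G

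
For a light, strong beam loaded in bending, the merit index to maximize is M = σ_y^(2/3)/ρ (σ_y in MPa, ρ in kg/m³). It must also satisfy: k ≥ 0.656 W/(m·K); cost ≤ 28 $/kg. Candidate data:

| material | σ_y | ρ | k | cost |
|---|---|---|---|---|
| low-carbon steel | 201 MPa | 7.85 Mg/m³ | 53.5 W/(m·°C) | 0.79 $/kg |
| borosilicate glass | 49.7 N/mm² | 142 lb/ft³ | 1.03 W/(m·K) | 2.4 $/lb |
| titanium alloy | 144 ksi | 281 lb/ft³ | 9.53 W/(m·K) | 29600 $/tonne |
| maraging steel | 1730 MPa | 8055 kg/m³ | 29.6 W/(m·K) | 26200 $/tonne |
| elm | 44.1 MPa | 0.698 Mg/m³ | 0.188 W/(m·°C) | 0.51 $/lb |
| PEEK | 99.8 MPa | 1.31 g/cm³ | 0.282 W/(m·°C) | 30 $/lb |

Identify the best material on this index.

maraging steel

Screen on constraints: k ≥ 0.656 W/(m·K); cost ≤ 28 $/kg. Survivors: low-carbon steel, borosilicate glass, maraging steel.
Putting every candidate on a common basis:
  low-carbon steel: σ_y = 201.0 MPa, ρ = 7850 kg/m³
  borosilicate glass: σ_y = 49.70 MPa, ρ = 2275 kg/m³
  maraging steel: σ_y = 1730 MPa, ρ = 8055 kg/m³
  maraging steel: M = 17.9×10⁻³
  borosilicate glass: M = 5.94×10⁻³
  low-carbon steel: M = 4.37×10⁻³
Highest index: maraging steel.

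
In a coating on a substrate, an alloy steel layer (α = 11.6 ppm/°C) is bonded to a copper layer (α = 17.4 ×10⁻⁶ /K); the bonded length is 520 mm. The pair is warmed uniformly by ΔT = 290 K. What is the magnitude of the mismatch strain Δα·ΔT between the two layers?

1.68×10⁻³

Δα = |11.6 − 17.4|×10⁻⁶/K = 5.80×10⁻⁶/K.
Mismatch strain = Δα·ΔT = 5.80×10⁻⁶ × 290.0 = 1.68×10⁻³.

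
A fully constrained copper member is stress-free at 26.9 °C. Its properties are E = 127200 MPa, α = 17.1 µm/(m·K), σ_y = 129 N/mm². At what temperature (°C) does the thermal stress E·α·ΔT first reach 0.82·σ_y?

75.5 °C

E = 127200 MPa = 127.2 GPa.
σ_y = 129 N/mm² = 129.0 MPa.
E·α·ΔT = 105.8 MPa ⇒ ΔT = 105.8 / (127.2×10³ × 17.1×10⁻⁶) = 48.63 K.
T = 26.9 + 48.63 = 75.53 °C.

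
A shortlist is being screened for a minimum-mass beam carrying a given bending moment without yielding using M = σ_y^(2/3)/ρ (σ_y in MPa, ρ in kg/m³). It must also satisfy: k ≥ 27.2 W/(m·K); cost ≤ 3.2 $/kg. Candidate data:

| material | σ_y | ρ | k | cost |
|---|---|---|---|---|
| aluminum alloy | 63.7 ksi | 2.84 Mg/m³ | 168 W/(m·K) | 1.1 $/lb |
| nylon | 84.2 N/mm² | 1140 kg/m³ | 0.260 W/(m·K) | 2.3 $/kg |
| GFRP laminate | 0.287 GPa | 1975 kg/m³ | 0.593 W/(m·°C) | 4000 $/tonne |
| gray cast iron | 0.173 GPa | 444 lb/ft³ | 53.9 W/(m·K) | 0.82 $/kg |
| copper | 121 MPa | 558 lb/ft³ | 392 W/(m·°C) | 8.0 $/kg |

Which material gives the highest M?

aluminum alloy

Screen on constraints: k ≥ 27.2 W/(m·K); cost ≤ 3.2 $/kg. Survivors: aluminum alloy, gray cast iron.
Putting every candidate on a common basis:
  aluminum alloy: σ_y = 439.2 MPa, ρ = 2840 kg/m³
  gray cast iron: σ_y = 173.0 MPa, ρ = 7112 kg/m³
  aluminum alloy: M = 20.3×10⁻³
  gray cast iron: M = 4.37×10⁻³
Aluminum alloy ranks first.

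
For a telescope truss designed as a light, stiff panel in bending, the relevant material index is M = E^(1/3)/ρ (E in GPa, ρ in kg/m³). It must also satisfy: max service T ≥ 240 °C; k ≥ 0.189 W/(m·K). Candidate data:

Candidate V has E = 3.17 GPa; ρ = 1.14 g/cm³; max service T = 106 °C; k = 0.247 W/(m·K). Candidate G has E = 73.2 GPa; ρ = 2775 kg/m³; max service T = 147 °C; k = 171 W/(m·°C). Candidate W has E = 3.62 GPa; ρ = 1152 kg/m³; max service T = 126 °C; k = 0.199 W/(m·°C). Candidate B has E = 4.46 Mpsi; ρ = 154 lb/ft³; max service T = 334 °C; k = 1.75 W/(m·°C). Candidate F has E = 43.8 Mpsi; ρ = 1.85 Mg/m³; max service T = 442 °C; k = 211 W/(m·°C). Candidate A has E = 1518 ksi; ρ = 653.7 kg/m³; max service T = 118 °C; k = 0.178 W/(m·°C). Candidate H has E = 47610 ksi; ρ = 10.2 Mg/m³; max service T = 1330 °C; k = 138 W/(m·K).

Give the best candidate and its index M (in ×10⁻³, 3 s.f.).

candidate F, M = 3.63×10⁻³

Screen on constraints: max service T ≥ 240 °C; k ≥ 0.189 W/(m·K). Survivors: candidate B, candidate F, candidate H.
Convert each candidate to consistent units, then evaluate M:
  candidate B: E = 30.75 GPa, ρ = 2467 kg/m³
  candidate F: E = 302.0 GPa, ρ = 1850 kg/m³
  candidate H: E = 328.3 GPa, ρ = 10200 kg/m³
  candidate F: M = 3.63×10⁻³
  candidate B: M = 1.27×10⁻³
  candidate H: M = 0.676×10⁻³
Highest index: candidate F.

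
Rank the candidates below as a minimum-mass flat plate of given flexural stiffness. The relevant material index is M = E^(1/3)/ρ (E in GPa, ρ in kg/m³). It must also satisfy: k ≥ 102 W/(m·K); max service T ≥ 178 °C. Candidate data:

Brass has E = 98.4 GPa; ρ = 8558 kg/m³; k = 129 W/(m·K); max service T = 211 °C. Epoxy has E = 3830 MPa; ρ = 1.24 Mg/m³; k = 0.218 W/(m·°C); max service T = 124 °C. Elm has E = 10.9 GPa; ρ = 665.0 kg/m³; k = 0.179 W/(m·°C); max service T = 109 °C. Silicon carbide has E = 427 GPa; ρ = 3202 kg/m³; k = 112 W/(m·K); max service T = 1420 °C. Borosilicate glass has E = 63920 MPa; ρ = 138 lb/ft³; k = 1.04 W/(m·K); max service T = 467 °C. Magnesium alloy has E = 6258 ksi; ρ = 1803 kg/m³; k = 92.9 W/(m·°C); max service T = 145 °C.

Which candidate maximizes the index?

silicon carbide

Screen on constraints: k ≥ 102 W/(m·K); max service T ≥ 178 °C. Survivors: brass, silicon carbide.
Putting every candidate on a common basis:
  brass: E = 98.40 GPa, ρ = 8558 kg/m³
  silicon carbide: E = 427.0 GPa, ρ = 3202 kg/m³
  silicon carbide: M = 2.35×10⁻³
  brass: M = 0.539×10⁻³
Highest index: silicon carbide.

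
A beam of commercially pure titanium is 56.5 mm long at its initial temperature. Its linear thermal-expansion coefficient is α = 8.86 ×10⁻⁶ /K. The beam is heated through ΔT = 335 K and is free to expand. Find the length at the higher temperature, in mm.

ΔL = α·L₀·ΔT = 8.86×10⁻⁶ × 56.5 mm × 335.0 K = 0.168 mm.
L = L₀ + ΔL = 56.5 + 0.168 = 56.668 mm.

56.668 mm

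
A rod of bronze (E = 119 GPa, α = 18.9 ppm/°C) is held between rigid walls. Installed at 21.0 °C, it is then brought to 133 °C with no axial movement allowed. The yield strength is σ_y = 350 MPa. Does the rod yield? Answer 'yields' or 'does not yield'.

does not yield

ΔT = 112.0 K. Constrained thermal stress σ = E·α·ΔT = 119.0×10³ MPa × 18.9×10⁻⁶ × 112.0 = 252 MPa (compressive).
Compare to σ_y = 350 MPa: σ < σ_y, so it does not yield.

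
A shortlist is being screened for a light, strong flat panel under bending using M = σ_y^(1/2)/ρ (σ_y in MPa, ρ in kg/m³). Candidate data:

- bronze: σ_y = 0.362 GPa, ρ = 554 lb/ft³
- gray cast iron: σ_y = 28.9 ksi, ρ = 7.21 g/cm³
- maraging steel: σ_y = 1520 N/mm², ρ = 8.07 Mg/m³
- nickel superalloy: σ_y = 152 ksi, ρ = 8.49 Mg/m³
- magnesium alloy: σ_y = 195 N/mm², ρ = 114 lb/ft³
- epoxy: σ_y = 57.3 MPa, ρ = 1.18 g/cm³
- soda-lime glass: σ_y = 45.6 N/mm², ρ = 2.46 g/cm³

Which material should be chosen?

Putting every candidate on a common basis:
  bronze: σ_y = 362.0 MPa, ρ = 8874 kg/m³
  gray cast iron: σ_y = 199.3 MPa, ρ = 7210 kg/m³
  maraging steel: σ_y = 1520 MPa, ρ = 8070 kg/m³
  nickel superalloy: σ_y = 1048 MPa, ρ = 8490 kg/m³
  magnesium alloy: σ_y = 195.0 MPa, ρ = 1826 kg/m³
  epoxy: σ_y = 57.30 MPa, ρ = 1180 kg/m³
  soda-lime glass: σ_y = 45.60 MPa, ρ = 2460 kg/m³
  magnesium alloy: M = 7.65×10⁻³
  epoxy: M = 6.41×10⁻³
  maraging steel: M = 4.83×10⁻³
  nickel superalloy: M = 3.81×10⁻³
  soda-lime glass: M = 2.75×10⁻³
  bronze: M = 2.14×10⁻³
  gray cast iron: M = 1.96×10⁻³
Highest index: magnesium alloy.

magnesium alloy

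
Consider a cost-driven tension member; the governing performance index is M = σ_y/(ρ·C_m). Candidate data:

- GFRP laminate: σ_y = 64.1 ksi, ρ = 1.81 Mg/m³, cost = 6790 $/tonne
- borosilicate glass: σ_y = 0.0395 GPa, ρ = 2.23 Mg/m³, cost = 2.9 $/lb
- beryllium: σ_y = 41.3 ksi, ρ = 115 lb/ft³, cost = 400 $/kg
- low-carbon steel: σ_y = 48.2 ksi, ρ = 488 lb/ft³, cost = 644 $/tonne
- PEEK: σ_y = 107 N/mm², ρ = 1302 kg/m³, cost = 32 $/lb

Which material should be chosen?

Normalizing units and computing the index:
  GFRP laminate: σ_y = 442.0 MPa, ρ = 1810 kg/m³, cost = 6.790 $/kg
  borosilicate glass: σ_y = 39.50 MPa, ρ = 2230 kg/m³, cost = 6.393 $/kg
  beryllium: σ_y = 284.8 MPa, ρ = 1842 kg/m³, cost = 400.0 $/kg
  low-carbon steel: σ_y = 332.3 MPa, ρ = 7817 kg/m³, cost = 0.6440 $/kg
  PEEK: σ_y = 107.0 MPa, ρ = 1302 kg/m³, cost = 70.55 $/kg
  low-carbon steel: M = 66.0 kN·m per $
  GFRP laminate: M = 36.0 kN·m per $
  borosilicate glass: M = 2.77 kN·m per $
  PEEK: M = 1.16 kN·m per $
  beryllium: M = 0.386 kN·m per $
Highest index: low-carbon steel.

low-carbon steel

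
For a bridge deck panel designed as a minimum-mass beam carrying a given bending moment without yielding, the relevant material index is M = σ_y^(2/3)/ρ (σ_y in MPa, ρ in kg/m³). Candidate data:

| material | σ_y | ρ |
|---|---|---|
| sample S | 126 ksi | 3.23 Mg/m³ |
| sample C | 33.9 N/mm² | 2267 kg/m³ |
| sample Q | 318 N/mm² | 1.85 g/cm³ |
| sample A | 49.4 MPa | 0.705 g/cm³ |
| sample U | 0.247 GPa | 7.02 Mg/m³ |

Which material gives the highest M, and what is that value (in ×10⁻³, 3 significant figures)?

Convert each candidate to consistent units, then evaluate M:
  sample S: σ_y = 868.7 MPa, ρ = 3230 kg/m³
  sample C: σ_y = 33.90 MPa, ρ = 2267 kg/m³
  sample Q: σ_y = 318.0 MPa, ρ = 1850 kg/m³
  sample A: σ_y = 49.40 MPa, ρ = 705.0 kg/m³
  sample U: σ_y = 247.0 MPa, ρ = 7020 kg/m³
  sample S: M = 28.2×10⁻³
  sample Q: M = 25.2×10⁻³
  sample A: M = 19.1×10⁻³
  sample U: M = 5.61×10⁻³
  sample C: M = 4.62×10⁻³
Sample S ranks first.

sample S, M = 28.2×10⁻³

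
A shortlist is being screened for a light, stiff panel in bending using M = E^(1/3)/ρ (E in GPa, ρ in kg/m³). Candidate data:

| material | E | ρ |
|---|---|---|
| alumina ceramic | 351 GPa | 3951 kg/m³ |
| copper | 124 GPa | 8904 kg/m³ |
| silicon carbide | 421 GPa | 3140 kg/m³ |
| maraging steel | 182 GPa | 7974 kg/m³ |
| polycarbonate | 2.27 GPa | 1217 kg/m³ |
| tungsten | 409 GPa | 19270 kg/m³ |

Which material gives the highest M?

Per-candidate index values:
  silicon carbide: M = 2.39×10⁻³
  alumina ceramic: M = 1.79×10⁻³
  polycarbonate: M = 1.08×10⁻³
  maraging steel: M = 0.711×10⁻³
  copper: M = 0.560×10⁻³
  tungsten: M = 0.385×10⁻³
Highest index: silicon carbide.

silicon carbide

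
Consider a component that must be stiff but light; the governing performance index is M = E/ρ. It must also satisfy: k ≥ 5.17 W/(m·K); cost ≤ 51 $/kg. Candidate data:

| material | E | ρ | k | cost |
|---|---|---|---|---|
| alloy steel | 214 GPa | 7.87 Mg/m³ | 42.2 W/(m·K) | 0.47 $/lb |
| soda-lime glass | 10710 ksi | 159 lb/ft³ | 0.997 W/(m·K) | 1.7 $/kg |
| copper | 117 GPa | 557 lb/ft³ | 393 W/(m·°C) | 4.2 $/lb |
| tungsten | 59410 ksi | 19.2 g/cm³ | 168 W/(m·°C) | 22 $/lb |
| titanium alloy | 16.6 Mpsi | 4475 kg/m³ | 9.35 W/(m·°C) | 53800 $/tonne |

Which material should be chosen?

Screen on constraints: k ≥ 5.17 W/(m·K); cost ≤ 51 $/kg. Survivors: alloy steel, copper, tungsten.
Putting every candidate on a common basis:
  alloy steel: E = 214.0 GPa, ρ = 7870 kg/m³
  copper: E = 117.0 GPa, ρ = 8922 kg/m³
  tungsten: E = 409.6 GPa, ρ = 19200 kg/m³
  alloy steel: M = 27.2 MN·m/kg
  tungsten: M = 21.3 MN·m/kg
  copper: M = 13.1 MN·m/kg
Alloy steel has the largest M.

alloy steel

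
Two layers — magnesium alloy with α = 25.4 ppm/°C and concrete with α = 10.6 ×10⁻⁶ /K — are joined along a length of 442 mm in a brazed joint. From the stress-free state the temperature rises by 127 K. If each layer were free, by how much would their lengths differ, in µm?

831 µm

Δα = |25.4 − 10.6|×10⁻⁶/K = 14.8×10⁻⁶/K.
ΔL_mismatch = Δα·L·ΔT = 14.8×10⁻⁶ × 442.0 mm × 127.0 K = 831 µm.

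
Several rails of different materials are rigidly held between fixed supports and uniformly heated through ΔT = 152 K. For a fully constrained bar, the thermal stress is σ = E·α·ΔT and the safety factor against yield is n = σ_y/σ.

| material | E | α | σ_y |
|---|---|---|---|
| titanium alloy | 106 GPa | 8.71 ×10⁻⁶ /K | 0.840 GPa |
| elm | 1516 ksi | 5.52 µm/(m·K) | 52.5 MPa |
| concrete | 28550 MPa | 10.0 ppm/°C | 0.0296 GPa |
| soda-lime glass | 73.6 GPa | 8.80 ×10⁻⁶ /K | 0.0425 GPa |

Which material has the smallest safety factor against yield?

Converting E to GPa, α to ×10⁻⁶/K, σ_y to MPa, then σ and n for each:
  titanium alloy: E = 106.0, α = 8.71, σ_y = 840.0 → σ = 140 MPa, n = 5.99
  elm: E = 10.45, α = 5.52, σ_y = 52.50 → σ = 8.77 MPa, n = 5.99
  concrete: E = 28.55, α = 10.0, σ_y = 29.60 → σ = 43.4 MPa, n = 0.682
  soda-lime glass: E = 73.60, α = 8.80, σ_y = 42.50 → σ = 98.4 MPa, n = 0.432
Soda-lime glass has the lowest safety factor, n = 0.432.

soda-lime glass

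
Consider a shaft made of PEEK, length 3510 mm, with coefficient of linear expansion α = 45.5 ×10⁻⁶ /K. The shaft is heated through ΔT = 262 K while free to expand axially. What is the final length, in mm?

ΔL = α·L₀·ΔT = 45.5×10⁻⁶ × 3510 mm × 262.0 K = 41.8 mm.
L = L₀ + ΔL = 3510 + 41.8 = 3551.8 mm.

3551.8 mm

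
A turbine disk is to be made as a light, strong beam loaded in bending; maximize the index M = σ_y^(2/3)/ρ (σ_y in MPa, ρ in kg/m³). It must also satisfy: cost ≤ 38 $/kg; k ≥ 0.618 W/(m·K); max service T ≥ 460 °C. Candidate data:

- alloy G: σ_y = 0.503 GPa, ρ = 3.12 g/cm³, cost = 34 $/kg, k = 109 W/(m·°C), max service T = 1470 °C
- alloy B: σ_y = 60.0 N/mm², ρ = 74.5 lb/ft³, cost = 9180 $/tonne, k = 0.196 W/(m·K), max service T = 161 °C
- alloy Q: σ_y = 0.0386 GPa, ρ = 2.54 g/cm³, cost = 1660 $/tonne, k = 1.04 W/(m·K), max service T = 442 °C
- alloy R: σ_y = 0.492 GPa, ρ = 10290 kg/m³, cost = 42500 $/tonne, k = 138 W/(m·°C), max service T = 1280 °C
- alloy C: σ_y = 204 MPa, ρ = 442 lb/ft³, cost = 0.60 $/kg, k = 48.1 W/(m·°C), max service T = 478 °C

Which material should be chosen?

alloy G

Screen on constraints: cost ≤ 38 $/kg; k ≥ 0.618 W/(m·K); max service T ≥ 460 °C. Survivors: alloy G, alloy C.
Putting every candidate on a common basis:
  alloy G: σ_y = 503.0 MPa, ρ = 3120 kg/m³
  alloy C: σ_y = 204.0 MPa, ρ = 7080 kg/m³
  alloy G: M = 20.3×10⁻³
  alloy C: M = 4.89×10⁻³
Highest index: alloy G.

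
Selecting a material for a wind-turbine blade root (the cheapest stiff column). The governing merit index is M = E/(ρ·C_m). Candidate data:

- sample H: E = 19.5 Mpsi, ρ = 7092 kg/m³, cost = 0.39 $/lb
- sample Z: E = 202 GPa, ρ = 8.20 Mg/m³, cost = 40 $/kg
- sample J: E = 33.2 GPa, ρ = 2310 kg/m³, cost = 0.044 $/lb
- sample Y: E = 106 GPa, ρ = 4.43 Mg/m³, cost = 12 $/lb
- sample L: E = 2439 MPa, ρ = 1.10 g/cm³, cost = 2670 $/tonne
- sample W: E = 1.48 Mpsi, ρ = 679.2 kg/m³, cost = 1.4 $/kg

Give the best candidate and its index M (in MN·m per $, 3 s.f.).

sample J, M = 148 MN·m per $

Putting every candidate on a common basis:
  sample H: E = 134.4 GPa, ρ = 7092 kg/m³, cost = 0.8598 $/kg
  sample Z: E = 202.0 GPa, ρ = 8200 kg/m³, cost = 40.00 $/kg
  sample J: E = 33.20 GPa, ρ = 2310 kg/m³, cost = 0.09700 $/kg
  sample Y: E = 106.0 GPa, ρ = 4430 kg/m³, cost = 26.46 $/kg
  sample L: E = 2.439 GPa, ρ = 1100 kg/m³, cost = 2.670 $/kg
  sample W: E = 10.20 GPa, ρ = 679.2 kg/m³, cost = 1.400 $/kg
  sample J: M = 148 MN·m per $
  sample H: M = 22.0 MN·m per $
  sample W: M = 10.7 MN·m per $
  sample Y: M = 0.904 MN·m per $
  sample L: M = 0.830 MN·m per $
  sample Z: M = 0.616 MN·m per $
The maximum is for sample J.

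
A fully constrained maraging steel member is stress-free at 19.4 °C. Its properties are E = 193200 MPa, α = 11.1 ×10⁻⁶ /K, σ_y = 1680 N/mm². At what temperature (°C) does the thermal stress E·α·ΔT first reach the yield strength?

803 °C

E = 193200 MPa = 193.2 GPa.
σ_y = 1680 N/mm² = 1680 MPa.
E·α·ΔT = 1680 MPa ⇒ ΔT = 1680 / (193.2×10³ × 11.1×10⁻⁶) = 783.4 K.
T = 19.4 + 783.4 = 802.8 °C.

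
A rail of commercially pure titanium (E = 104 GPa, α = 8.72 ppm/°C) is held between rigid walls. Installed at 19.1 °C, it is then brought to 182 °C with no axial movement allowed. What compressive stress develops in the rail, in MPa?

ΔT = 162.9 K. Constrained thermal stress σ = E·α·ΔT = 104.0×10³ MPa × 8.72×10⁻⁶ × 162.9 = 148 MPa (compressive).

148 MPa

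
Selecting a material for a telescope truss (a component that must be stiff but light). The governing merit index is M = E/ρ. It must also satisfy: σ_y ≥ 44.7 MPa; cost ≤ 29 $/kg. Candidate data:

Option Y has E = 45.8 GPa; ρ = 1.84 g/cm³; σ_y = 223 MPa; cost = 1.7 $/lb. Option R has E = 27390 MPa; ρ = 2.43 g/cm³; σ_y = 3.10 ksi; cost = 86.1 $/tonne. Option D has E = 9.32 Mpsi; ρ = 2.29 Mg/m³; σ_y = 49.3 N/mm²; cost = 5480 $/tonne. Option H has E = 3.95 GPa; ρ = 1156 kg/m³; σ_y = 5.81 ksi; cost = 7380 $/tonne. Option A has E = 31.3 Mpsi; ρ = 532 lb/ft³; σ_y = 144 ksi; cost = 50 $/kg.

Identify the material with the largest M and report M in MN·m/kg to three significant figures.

option D, M = 28.1 MN·m/kg

Screen on constraints: σ_y ≥ 44.7 MPa; cost ≤ 29 $/kg. Survivors: option Y, option D.
Normalizing units and computing the index:
  option Y: E = 45.80 GPa, ρ = 1840 kg/m³
  option D: E = 64.26 GPa, ρ = 2290 kg/m³
  option D: M = 28.1 MN·m/kg
  option Y: M = 24.9 MN·m/kg
Option D has the largest M.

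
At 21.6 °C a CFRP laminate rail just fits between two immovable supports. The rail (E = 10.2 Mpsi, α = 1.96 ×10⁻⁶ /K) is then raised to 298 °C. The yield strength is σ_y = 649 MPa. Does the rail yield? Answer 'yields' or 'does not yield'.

does not yield

E = 10.2 Mpsi = 70.33 GPa.
ΔT = 276.4 K. Constrained thermal stress σ = E·α·ΔT = 70.33×10³ MPa × 1.96×10⁻⁶ × 276.4 = 38.1 MPa (compressive).
Compare to σ_y = 649 MPa: σ < σ_y, so it does not yield.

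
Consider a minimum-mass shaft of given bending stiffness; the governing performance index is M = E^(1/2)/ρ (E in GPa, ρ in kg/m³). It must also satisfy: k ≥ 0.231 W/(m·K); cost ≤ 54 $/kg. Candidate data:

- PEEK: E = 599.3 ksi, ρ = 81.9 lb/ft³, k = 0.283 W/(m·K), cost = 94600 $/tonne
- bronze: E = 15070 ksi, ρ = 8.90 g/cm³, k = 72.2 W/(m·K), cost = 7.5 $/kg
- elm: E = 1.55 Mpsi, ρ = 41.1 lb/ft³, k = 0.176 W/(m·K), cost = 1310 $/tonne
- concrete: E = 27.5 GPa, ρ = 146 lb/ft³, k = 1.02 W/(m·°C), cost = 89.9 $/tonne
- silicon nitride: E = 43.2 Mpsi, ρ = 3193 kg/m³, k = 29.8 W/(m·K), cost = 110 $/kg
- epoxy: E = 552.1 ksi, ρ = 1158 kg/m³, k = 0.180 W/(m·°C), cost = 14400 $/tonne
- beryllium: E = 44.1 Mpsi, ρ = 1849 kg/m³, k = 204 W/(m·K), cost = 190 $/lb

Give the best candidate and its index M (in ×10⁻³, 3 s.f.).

Screen on constraints: k ≥ 0.231 W/(m·K); cost ≤ 54 $/kg. Survivors: bronze, concrete.
After converting to SI:
  bronze: E = 103.9 GPa, ρ = 8900 kg/m³
  concrete: E = 27.50 GPa, ρ = 2339 kg/m³
  concrete: M = 2.24×10⁻³
  bronze: M = 1.15×10⁻³
Concrete ranks first.

concrete, M = 2.24×10⁻³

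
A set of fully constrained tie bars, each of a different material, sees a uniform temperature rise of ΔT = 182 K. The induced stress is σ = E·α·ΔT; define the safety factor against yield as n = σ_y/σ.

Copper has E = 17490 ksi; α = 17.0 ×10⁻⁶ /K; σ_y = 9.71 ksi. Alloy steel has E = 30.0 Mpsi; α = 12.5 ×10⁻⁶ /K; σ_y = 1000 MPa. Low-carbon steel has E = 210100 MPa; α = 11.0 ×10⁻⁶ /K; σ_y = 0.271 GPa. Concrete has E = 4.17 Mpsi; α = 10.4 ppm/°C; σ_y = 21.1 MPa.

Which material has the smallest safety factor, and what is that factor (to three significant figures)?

copper, n = 0.179

Converting E to GPa, α to ×10⁻⁶/K, σ_y to MPa, then σ and n for each:
  copper: E = 120.6, α = 17.0, σ_y = 66.95 → σ = 373 MPa, n = 0.179
  alloy steel: E = 206.8, α = 12.5, σ_y = 1000 → σ = 471 MPa, n = 2.13
  low-carbon steel: E = 210.1, α = 11.0, σ_y = 271.0 → σ = 421 MPa, n = 0.644
  concrete: E = 28.75, α = 10.4, σ_y = 21.10 → σ = 54.4 MPa, n = 0.388
The minimum is copper at n = 0.179.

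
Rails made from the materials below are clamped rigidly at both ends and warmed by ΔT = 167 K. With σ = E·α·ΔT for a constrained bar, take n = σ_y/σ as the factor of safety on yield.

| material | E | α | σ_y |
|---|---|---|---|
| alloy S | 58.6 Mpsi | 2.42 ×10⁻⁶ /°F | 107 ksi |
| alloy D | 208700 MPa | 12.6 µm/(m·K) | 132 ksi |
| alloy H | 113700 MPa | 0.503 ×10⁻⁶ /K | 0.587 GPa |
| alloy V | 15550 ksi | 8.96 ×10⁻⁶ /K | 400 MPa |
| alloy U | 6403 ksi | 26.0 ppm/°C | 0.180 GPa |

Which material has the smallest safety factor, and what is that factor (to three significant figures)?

Converting E to GPa, α to ×10⁻⁶/K, σ_y to MPa, then σ and n for each:
  alloy S: E = 404.0, α = 4.36, σ_y = 737.7 → σ = 294 MPa, n = 2.51
  alloy D: E = 208.7, α = 12.6, σ_y = 910.1 → σ = 439 MPa, n = 2.07
  alloy H: E = 113.7, α = 0.503, σ_y = 587.0 → σ = 9.55 MPa, n = 61.5
  alloy V: E = 107.2, α = 8.96, σ_y = 400.0 → σ = 160 MPa, n = 2.49
  alloy U: E = 44.15, α = 26.0, σ_y = 180.0 → σ = 192 MPa, n = 0.939
Smallest n: alloy U with n = 0.939.

alloy U, n = 0.939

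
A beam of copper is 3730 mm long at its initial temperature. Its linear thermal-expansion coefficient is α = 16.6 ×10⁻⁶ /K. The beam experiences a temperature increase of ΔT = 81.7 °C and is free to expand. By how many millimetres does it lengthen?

5.06 mm

ΔL = α·L₀·ΔT = 16.6×10⁻⁶ × 3730 mm × 81.70 K = 5.06 mm.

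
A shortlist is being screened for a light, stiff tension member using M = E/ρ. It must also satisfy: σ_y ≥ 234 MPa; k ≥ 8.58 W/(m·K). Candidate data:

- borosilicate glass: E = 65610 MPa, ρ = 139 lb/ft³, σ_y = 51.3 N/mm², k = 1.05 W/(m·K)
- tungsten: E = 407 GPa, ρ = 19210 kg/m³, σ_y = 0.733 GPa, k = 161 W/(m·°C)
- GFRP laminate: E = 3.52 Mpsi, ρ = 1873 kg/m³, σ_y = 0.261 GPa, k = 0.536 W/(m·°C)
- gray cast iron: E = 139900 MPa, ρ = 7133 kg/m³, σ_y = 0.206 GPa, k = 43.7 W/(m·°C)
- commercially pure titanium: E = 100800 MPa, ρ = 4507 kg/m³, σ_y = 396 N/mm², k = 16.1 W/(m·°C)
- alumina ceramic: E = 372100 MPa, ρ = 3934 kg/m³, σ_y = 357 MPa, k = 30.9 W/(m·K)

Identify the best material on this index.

Screen on constraints: σ_y ≥ 234 MPa; k ≥ 8.58 W/(m·K). Survivors: tungsten, commercially pure titanium, alumina ceramic.
Convert each candidate to consistent units, then evaluate M:
  tungsten: E = 407.0 GPa, ρ = 19210 kg/m³
  commercially pure titanium: E = 100.8 GPa, ρ = 4507 kg/m³
  alumina ceramic: E = 372.1 GPa, ρ = 3934 kg/m³
  alumina ceramic: M = 94.6 MN·m/kg
  commercially pure titanium: M = 22.4 MN·m/kg
  tungsten: M = 21.2 MN·m/kg
Alumina ceramic ranks first.

alumina ceramic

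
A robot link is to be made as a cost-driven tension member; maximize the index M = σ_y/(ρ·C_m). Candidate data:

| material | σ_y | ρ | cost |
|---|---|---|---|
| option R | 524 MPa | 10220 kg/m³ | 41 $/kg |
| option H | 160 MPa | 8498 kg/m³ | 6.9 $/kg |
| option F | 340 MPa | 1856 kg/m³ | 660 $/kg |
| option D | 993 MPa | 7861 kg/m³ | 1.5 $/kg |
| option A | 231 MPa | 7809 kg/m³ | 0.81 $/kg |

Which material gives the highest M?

Per-candidate index values:
  option D: M = 84.2 kN·m per $
  option A: M = 36.5 kN·m per $
  option H: M = 2.73 kN·m per $
  option R: M = 1.25 kN·m per $
  option F: M = 0.278 kN·m per $
Option D has the largest M.

option D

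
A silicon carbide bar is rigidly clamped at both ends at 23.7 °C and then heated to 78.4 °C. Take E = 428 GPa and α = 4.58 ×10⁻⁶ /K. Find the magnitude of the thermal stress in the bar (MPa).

ΔT = 54.70 K. Constrained thermal stress σ = E·α·ΔT = 428.0×10³ MPa × 4.58×10⁻⁶ × 54.70 = 107 MPa (compressive).

107 MPa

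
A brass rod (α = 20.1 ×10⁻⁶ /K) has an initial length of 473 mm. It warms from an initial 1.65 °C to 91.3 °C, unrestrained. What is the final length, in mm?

ΔT = 91.3 − 1.65 = 89.65 K.
ΔL = α·L₀·ΔT = 20.1×10⁻⁶ × 473 mm × 89.65 K = 0.852 mm.
L = L₀ + ΔL = 473 + 0.852 = 473.85 mm.

473.85 mm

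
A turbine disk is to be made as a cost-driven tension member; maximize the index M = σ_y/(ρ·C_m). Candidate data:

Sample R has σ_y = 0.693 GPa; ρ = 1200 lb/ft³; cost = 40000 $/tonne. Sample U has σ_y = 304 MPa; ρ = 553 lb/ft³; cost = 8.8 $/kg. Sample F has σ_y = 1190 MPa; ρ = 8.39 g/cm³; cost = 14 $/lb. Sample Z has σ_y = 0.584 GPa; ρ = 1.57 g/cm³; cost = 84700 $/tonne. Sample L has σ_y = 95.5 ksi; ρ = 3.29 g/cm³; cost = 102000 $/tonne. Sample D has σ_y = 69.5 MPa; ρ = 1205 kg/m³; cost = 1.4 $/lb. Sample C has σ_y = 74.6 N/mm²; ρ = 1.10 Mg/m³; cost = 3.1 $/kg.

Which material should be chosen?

sample C

Putting every candidate on a common basis:
  sample R: σ_y = 693.0 MPa, ρ = 19220 kg/m³, cost = 40.00 $/kg
  sample U: σ_y = 304.0 MPa, ρ = 8858 kg/m³, cost = 8.800 $/kg
  sample F: σ_y = 1190 MPa, ρ = 8390 kg/m³, cost = 30.86 $/kg
  sample Z: σ_y = 584.0 MPa, ρ = 1570 kg/m³, cost = 84.70 $/kg
  sample L: σ_y = 658.4 MPa, ρ = 3290 kg/m³, cost = 102.0 $/kg
  sample D: σ_y = 69.50 MPa, ρ = 1205 kg/m³, cost = 3.086 $/kg
  sample C: σ_y = 74.60 MPa, ρ = 1100 kg/m³, cost = 3.100 $/kg
  sample C: M = 21.9 kN·m per $
  sample D: M = 18.7 kN·m per $
  sample F: M = 4.60 kN·m per $
  sample Z: M = 4.39 kN·m per $
  sample U: M = 3.90 kN·m per $
  sample L: M = 1.96 kN·m per $
  sample R: M = 0.901 kN·m per $
Highest index: sample C.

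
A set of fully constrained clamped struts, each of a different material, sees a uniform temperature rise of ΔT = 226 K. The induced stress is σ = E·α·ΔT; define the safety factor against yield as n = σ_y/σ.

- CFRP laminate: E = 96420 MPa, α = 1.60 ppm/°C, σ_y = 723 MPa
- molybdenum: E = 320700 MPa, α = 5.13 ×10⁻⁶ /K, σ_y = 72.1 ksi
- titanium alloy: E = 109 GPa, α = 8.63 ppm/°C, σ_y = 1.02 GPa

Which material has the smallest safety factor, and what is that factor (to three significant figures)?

molybdenum, n = 1.34

Converting E to GPa, α to ×10⁻⁶/K, σ_y to MPa, then σ and n for each:
  CFRP laminate: E = 96.42, α = 1.60, σ_y = 723.0 → σ = 34.9 MPa, n = 20.7
  molybdenum: E = 320.7, α = 5.13, σ_y = 497.1 → σ = 372 MPa, n = 1.34
  titanium alloy: E = 109.0, α = 8.63, σ_y = 1020 → σ = 213 MPa, n = 4.80
Smallest n: molybdenum with n = 1.34.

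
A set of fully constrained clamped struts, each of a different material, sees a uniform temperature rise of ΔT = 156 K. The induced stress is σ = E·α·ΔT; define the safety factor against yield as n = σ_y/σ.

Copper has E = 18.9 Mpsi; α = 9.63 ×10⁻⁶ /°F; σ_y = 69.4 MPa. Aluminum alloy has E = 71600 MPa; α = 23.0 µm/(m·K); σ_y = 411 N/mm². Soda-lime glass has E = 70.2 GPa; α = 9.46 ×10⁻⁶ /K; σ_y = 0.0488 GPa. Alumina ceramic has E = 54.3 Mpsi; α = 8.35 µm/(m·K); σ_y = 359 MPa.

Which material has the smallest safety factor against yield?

copper

Per material, after unit conversion:
  copper: E = 130.3, α = 17.3, σ_y = 69.40 → σ = 352 MPa, n = 0.197
  aluminum alloy: E = 71.60, α = 23.0, σ_y = 411.0 → σ = 257 MPa, n = 1.60
  soda-lime glass: E = 70.20, α = 9.46, σ_y = 48.80 → σ = 104 MPa, n = 0.471
  alumina ceramic: E = 374.4, α = 8.35, σ_y = 359.0 → σ = 488 MPa, n = 0.736
The minimum is copper at n = 0.197.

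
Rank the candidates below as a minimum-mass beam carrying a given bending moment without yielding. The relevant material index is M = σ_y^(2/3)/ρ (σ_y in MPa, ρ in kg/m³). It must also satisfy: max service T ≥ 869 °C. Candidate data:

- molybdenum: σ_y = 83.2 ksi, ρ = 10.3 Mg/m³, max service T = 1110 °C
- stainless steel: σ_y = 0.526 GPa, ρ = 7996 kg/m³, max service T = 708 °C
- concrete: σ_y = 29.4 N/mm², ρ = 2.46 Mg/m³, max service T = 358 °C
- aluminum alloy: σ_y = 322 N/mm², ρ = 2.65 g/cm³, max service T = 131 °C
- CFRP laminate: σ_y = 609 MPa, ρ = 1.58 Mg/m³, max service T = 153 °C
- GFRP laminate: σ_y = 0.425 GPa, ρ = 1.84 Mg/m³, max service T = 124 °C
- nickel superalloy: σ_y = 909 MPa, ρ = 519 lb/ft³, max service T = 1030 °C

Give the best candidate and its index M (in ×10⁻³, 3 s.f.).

nickel superalloy, M = 11.3×10⁻³

Screen on constraints: max service T ≥ 869 °C. Survivors: molybdenum, nickel superalloy.
Normalizing units and computing the index:
  molybdenum: σ_y = 573.6 MPa, ρ = 10300 kg/m³
  nickel superalloy: σ_y = 909.0 MPa, ρ = 8314 kg/m³
  nickel superalloy: M = 11.3×10⁻³
  molybdenum: M = 6.70×10⁻³
Highest index: nickel superalloy.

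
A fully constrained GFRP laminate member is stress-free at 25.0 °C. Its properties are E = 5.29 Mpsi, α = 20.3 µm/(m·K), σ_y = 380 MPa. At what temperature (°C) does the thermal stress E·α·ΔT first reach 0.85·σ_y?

E = 5.29 Mpsi = 36.47 GPa.
E·α·ΔT = 323.0 MPa ⇒ ΔT = 323.0 / (36.47×10³ × 20.3×10⁻⁶) = 436.2 K.
T = 25.0 + 436.2 = 461.2 °C.

461 °C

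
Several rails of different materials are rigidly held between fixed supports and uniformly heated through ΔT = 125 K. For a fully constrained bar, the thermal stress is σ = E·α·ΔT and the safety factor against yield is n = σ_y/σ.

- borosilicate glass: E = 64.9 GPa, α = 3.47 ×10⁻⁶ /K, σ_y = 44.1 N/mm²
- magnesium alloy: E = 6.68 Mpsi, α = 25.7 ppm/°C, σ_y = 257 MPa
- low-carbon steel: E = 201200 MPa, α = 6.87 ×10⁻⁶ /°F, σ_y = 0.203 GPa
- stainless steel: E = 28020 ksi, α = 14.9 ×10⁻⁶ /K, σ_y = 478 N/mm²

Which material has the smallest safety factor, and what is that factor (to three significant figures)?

In consistent units (E in GPa, α in ×10⁻⁶/K, σ_y in MPa):
  borosilicate glass: E = 64.90, α = 3.47, σ_y = 44.10 → σ = 28.2 MPa, n = 1.57
  magnesium alloy: E = 46.06, α = 25.7, σ_y = 257.0 → σ = 148 MPa, n = 1.74
  low-carbon steel: E = 201.2, α = 12.4, σ_y = 203.0 → σ = 311 MPa, n = 0.653
  stainless steel: E = 193.2, α = 14.9, σ_y = 478.0 → σ = 360 MPa, n = 1.33
The minimum is low-carbon steel at n = 0.653.

low-carbon steel, n = 0.653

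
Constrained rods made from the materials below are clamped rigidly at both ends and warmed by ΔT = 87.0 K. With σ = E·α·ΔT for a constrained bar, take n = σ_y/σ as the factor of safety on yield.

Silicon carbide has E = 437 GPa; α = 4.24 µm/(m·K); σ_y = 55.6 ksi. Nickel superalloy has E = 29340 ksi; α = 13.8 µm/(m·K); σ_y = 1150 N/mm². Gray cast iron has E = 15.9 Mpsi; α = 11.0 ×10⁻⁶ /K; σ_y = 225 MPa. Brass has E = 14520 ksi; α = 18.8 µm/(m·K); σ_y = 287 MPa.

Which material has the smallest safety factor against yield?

brass

With everything in SI (GPa, ×10⁻⁶/K, MPa):
  silicon carbide: E = 437.0, α = 4.24, σ_y = 383.3 → σ = 161 MPa, n = 2.38
  nickel superalloy: E = 202.3, α = 13.8, σ_y = 1150 → σ = 243 MPa, n = 4.74
  gray cast iron: E = 109.6, α = 11.0, σ_y = 225.0 → σ = 105 MPa, n = 2.14
  brass: E = 100.1, α = 18.8, σ_y = 287.0 → σ = 164 MPa, n = 1.75
Smallest n: brass with n = 1.75.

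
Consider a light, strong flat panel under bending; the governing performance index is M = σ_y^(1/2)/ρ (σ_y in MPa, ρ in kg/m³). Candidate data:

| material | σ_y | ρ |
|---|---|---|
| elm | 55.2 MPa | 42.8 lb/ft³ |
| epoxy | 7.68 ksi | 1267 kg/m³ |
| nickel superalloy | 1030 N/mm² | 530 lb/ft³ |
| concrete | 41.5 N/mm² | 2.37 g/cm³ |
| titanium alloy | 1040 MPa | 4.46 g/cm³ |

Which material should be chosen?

elm

Putting every candidate on a common basis:
  elm: σ_y = 55.20 MPa, ρ = 685.6 kg/m³
  epoxy: σ_y = 52.95 MPa, ρ = 1267 kg/m³
  nickel superalloy: σ_y = 1030 MPa, ρ = 8490 kg/m³
  concrete: σ_y = 41.50 MPa, ρ = 2370 kg/m³
  titanium alloy: σ_y = 1040 MPa, ρ = 4460 kg/m³
  elm: M = 10.8×10⁻³
  titanium alloy: M = 7.23×10⁻³
  epoxy: M = 5.74×10⁻³
  nickel superalloy: M = 3.78×10⁻³
  concrete: M = 2.72×10⁻³
Elm ranks first.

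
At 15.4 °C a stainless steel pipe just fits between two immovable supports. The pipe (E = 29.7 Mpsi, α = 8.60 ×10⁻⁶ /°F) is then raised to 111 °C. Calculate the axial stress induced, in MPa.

303 MPa

E = 29.7 Mpsi = 204.8 GPa.
α = 8.60×10⁻⁶/°F × 9/5 = 15.5×10⁻⁶/K.
ΔT = 95.60 K. Constrained thermal stress σ = E·α·ΔT = 204.8×10³ MPa × 15.5×10⁻⁶ × 95.60 = 303 MPa (compressive).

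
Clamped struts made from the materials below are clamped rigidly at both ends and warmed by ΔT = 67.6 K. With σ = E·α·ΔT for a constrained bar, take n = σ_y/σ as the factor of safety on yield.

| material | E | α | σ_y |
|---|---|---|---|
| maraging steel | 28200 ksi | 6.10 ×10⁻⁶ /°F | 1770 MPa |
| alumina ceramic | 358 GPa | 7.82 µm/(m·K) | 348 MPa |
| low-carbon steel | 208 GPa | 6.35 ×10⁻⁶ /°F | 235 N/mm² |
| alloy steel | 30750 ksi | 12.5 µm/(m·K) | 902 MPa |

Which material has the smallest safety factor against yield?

Per material, after unit conversion:
  maraging steel: E = 194.4, α = 11.0, σ_y = 1770 → σ = 144 MPa, n = 12.3
  alumina ceramic: E = 358.0, α = 7.82, σ_y = 348.0 → σ = 189 MPa, n = 1.84
  low-carbon steel: E = 208.0, α = 11.4, σ_y = 235.0 → σ = 161 MPa, n = 1.46
  alloy steel: E = 212.0, α = 12.5, σ_y = 902.0 → σ = 179 MPa, n = 5.03
Smallest n: low-carbon steel with n = 1.46.

low-carbon steel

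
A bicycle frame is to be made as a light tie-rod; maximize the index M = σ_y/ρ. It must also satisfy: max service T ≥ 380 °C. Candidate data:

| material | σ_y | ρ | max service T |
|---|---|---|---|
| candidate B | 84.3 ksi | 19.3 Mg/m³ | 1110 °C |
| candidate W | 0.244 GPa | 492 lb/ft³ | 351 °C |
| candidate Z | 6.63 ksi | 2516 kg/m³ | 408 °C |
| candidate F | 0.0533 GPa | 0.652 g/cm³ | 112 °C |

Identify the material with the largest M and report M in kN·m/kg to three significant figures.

candidate B, M = 30.1 kN·m/kg

Screen on constraints: max service T ≥ 380 °C. Survivors: candidate B, candidate Z.
Convert each candidate to consistent units, then evaluate M:
  candidate B: σ_y = 581.2 MPa, ρ = 19300 kg/m³
  candidate Z: σ_y = 45.71 MPa, ρ = 2516 kg/m³
  candidate B: M = 30.1 kN·m/kg
  candidate Z: M = 18.2 kN·m/kg
The maximum is for candidate B.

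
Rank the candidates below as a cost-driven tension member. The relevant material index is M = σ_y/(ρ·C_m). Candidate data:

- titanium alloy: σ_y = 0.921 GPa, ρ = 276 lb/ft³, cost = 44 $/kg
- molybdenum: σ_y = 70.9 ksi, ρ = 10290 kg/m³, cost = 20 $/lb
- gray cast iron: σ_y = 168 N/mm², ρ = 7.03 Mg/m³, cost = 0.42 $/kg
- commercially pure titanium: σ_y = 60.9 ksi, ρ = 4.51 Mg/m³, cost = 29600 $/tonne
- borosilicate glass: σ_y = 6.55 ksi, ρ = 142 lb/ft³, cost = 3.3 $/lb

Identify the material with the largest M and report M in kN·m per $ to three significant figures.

In SI units:
  titanium alloy: σ_y = 921.0 MPa, ρ = 4421 kg/m³, cost = 44.00 $/kg
  molybdenum: σ_y = 488.8 MPa, ρ = 10290 kg/m³, cost = 44.09 $/kg
  gray cast iron: σ_y = 168.0 MPa, ρ = 7030 kg/m³, cost = 0.4200 $/kg
  commercially pure titanium: σ_y = 419.9 MPa, ρ = 4510 kg/m³, cost = 29.60 $/kg
  borosilicate glass: σ_y = 45.16 MPa, ρ = 2275 kg/m³, cost = 7.275 $/kg
  gray cast iron: M = 56.9 kN·m per $
  titanium alloy: M = 4.73 kN·m per $
  commercially pure titanium: M = 3.15 kN·m per $
  borosilicate glass: M = 2.73 kN·m per $
  molybdenum: M = 1.08 kN·m per $
Gray cast iron ranks first.

gray cast iron, M = 56.9 kN·m per $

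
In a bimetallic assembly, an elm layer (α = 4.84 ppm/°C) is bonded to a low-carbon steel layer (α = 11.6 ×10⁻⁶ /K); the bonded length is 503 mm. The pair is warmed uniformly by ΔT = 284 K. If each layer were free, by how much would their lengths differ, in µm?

Δα = |4.84 − 11.6|×10⁻⁶/K = 6.76×10⁻⁶/K.
ΔL_mismatch = Δα·L·ΔT = 6.76×10⁻⁶ × 503.0 mm × 284.0 K = 966 µm.

966 µm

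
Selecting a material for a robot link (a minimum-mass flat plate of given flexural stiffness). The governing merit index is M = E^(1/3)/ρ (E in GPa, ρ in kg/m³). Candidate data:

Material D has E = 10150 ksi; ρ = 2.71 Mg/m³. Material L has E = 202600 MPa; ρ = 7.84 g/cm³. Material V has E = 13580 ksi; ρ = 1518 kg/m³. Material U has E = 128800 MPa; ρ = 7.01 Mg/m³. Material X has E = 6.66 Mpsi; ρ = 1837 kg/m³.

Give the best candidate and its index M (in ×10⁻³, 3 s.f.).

material V, M = 2.99×10⁻³

In SI units:
  material D: E = 69.98 GPa, ρ = 2710 kg/m³
  material L: E = 202.6 GPa, ρ = 7840 kg/m³
  material V: E = 93.63 GPa, ρ = 1518 kg/m³
  material U: E = 128.8 GPa, ρ = 7010 kg/m³
  material X: E = 45.92 GPa, ρ = 1837 kg/m³
  material V: M = 2.99×10⁻³
  material X: M = 1.95×10⁻³
  material D: M = 1.52×10⁻³
  material L: M = 0.749×10⁻³
  material U: M = 0.720×10⁻³
Material V ranks first.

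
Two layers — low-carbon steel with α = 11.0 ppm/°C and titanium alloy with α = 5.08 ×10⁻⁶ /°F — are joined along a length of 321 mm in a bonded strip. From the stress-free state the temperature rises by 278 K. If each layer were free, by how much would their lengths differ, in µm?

166 µm

titanium alloy: α = 5.08×10⁻⁶/°F × 9/5 = 9.14×10⁻⁶/K.
Δα = |11.0 − 9.14|×10⁻⁶/K = 1.86×10⁻⁶/K.
ΔL_mismatch = Δα·L·ΔT = 1.86×10⁻⁶ × 321.0 mm × 278.0 K = 166 µm.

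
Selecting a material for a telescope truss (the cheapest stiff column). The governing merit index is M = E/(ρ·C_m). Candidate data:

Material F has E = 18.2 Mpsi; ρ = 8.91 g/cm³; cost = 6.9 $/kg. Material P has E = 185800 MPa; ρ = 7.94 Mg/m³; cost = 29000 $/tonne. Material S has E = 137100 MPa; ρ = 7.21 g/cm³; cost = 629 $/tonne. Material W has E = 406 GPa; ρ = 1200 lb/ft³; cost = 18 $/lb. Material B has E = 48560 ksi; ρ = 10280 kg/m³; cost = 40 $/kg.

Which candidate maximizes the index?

After converting to SI:
  material F: E = 125.5 GPa, ρ = 8910 kg/m³, cost = 6.900 $/kg
  material P: E = 185.8 GPa, ρ = 7940 kg/m³, cost = 29.00 $/kg
  material S: E = 137.1 GPa, ρ = 7210 kg/m³, cost = 0.6290 $/kg
  material W: E = 406.0 GPa, ρ = 19220 kg/m³, cost = 39.68 $/kg
  material B: E = 334.8 GPa, ρ = 10280 kg/m³, cost = 40.00 $/kg
  material S: M = 30.2 MN·m per $
  material F: M = 2.04 MN·m per $
  material B: M = 0.814 MN·m per $
  material P: M = 0.807 MN·m per $
  material W: M = 0.532 MN·m per $
Highest index: material S.

material S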